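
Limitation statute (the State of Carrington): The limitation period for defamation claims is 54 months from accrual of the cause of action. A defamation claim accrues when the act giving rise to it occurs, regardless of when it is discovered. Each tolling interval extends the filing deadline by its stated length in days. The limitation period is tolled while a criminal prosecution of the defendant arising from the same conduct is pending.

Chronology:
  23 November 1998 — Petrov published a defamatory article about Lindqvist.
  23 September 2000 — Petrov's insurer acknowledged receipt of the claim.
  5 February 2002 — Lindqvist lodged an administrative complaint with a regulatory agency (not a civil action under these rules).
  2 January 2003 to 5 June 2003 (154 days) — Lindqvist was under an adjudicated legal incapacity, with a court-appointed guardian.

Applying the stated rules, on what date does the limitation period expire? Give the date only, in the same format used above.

The limitation period began to run on 23 November 1998.
Adding the 54 months base period to 23 November 1998 gives a deadline of 23 May 2003, before any tolling.
No stated provision tolls the period for the plaintiff's incapacity, so the interval from 2 January 2003 to 5 June 2003 has no effect on the deadline.
The other events in the timeline have no effect on the limitation period under the stated rules.

23 May 2003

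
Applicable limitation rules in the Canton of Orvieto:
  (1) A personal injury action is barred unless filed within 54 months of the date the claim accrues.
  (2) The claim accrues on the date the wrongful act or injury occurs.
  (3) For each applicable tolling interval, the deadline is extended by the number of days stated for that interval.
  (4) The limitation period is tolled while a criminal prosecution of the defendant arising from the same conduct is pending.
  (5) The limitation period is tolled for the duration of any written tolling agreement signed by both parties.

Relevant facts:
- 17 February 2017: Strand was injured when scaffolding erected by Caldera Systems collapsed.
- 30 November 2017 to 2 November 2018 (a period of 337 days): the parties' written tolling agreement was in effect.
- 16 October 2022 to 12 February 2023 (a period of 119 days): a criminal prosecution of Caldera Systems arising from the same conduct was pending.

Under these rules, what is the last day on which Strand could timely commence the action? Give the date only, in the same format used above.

The claim accrued on 17 February 2017, the date of the act.
54 months from 17 February 2017 is 17 August 2021.
Because the written tolling agreement ran from 30 November 2017 to 2 November 2018, the deadline is extended by 337 days to 20 July 2022.
By the time the pending criminal prosecution began on 16 October 2022, the limitation period had already expired on 20 July 2022; that interval cannot revive it.

20 July 2022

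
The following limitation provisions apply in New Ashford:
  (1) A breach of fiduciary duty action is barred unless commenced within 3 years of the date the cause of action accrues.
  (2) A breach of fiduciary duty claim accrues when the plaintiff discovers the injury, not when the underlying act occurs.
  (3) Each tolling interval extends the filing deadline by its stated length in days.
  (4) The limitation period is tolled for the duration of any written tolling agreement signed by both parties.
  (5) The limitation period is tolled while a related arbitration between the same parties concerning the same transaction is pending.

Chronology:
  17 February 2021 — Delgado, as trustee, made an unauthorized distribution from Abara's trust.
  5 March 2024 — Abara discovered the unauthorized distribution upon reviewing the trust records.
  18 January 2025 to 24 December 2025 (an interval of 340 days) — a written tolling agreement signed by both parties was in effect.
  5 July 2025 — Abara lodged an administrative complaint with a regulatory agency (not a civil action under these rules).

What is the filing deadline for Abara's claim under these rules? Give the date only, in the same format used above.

Accrual is tied to discovery, so the period began on 5 March 2024 rather than on 17 February 2021 when the act occurred.
3 years from 5 March 2024 is 5 March 2027.
The written tolling agreement from 18 January 2025 to 24 December 2025 tolled the period for 340 days, extending the deadline to 8 February 2028.
Nothing else in the chronology tolls or restarts the period.

8 February 2028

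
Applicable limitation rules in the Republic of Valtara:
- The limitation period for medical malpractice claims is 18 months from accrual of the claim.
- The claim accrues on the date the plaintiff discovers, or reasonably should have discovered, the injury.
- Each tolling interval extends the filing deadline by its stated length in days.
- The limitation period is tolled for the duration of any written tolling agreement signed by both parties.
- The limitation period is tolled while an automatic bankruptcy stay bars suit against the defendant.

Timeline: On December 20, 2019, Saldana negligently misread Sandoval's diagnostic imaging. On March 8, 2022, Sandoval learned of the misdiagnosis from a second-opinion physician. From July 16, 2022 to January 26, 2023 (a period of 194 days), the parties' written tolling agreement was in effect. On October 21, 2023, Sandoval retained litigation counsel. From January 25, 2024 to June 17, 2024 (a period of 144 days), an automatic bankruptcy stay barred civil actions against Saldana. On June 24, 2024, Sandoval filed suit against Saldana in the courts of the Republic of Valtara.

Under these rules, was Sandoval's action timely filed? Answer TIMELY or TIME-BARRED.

Accrual is tied to discovery, so the period began on March 8, 2022 rather than on December 20, 2019 when the act occurred.
The untolled deadline — 18 months after March 8, 2022 — is September 8, 2023.
The period was tolled for 194 days by the written tolling agreement (July 16, 2022 to January 26, 2023), pushing the deadline to March 20, 2024.
The automatic bankruptcy stay from January 25, 2024 to June 17, 2024 tolled the period for 144 days, extending the deadline to August 11, 2024.
The other events in the timeline have no effect on the limitation period under the stated rules.
The June 24, 2024 filing precedes the August 11, 2024 deadline; the claim is timely.

TIMELY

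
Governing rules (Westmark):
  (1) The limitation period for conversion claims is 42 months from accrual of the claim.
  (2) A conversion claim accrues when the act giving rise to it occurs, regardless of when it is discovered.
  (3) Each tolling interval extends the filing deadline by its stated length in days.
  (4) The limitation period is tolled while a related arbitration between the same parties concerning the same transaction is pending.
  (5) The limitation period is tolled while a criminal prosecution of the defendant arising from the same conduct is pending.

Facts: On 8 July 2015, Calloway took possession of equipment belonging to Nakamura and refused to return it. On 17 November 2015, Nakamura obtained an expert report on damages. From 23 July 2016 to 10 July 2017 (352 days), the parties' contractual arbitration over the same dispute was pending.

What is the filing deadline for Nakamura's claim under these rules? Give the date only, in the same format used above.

The claim accrued on 8 July 2015, when the wrongful act occurred.
The untolled deadline — 42 months after 8 July 2015 — is 8 January 2019.
The pending related arbitration from 23 July 2016 to 10 July 2017 tolled the period for 352 days, extending the deadline to 26 December 2019.
The other events in the timeline have no effect on the limitation period under the stated rules.

26 December 2019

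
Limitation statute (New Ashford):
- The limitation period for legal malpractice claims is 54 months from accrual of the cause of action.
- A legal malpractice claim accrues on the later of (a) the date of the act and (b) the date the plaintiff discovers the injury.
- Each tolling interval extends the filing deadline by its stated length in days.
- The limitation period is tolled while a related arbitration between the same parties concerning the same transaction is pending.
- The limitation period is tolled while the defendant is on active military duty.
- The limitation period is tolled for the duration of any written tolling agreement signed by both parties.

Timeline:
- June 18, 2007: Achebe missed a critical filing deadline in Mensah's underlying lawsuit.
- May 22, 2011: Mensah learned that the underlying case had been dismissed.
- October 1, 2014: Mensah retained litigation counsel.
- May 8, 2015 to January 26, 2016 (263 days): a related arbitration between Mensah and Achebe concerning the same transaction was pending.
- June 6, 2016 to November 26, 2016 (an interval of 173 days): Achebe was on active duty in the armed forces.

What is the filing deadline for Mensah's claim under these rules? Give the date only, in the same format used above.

The claim accrued on May 22, 2011 — the later of the June 18, 2007 act and the May 22, 2011 discovery.
54 months from May 22, 2011 is November 22, 2015.
Because the pending related arbitration ran from May 8, 2015 to January 26, 2016, the deadline is extended by 263 days to August 11, 2016.
Because the defendant's active military service ran from June 6, 2016 to November 26, 2016, the deadline is extended by 173 days to January 31, 2017.
The other events in the timeline have no effect on the limitation period under the stated rules.

January 31, 2017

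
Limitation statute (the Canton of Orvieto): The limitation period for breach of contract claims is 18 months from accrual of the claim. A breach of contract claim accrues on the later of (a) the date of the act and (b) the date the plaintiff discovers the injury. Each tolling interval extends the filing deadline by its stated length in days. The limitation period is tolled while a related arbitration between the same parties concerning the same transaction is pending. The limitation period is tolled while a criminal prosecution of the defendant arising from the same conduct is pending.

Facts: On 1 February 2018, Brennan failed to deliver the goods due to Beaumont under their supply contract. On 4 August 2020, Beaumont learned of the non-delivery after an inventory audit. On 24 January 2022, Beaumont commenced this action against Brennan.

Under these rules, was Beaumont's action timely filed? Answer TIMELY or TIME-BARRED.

TIMELY

Taking the later of the act (1 February 2018) and discovery (4 August 2020), the claim accrued on 4 August 2020.
18 months from 4 August 2020 is 4 February 2022.
Beaumont filed on 24 January 2022, before the 4 February 2022 deadline, so the action is timely.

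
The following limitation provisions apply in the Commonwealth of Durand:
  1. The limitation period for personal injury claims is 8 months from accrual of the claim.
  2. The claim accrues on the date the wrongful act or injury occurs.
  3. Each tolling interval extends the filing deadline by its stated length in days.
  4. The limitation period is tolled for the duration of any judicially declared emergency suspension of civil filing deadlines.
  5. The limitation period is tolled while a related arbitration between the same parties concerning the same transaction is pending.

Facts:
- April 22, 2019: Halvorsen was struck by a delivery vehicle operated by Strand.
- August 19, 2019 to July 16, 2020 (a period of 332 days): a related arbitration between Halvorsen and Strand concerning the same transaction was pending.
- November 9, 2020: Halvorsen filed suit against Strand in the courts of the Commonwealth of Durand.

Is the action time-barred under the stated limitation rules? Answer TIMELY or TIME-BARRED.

The limitation period began to run on April 22, 2019.
Adding the 8 months base period to April 22, 2019 gives a deadline of December 22, 2019, before any tolling.
The pending related arbitration from August 19, 2019 to July 16, 2020 tolled the period for 332 days, extending the deadline to November 18, 2020.
The November 9, 2020 filing precedes the November 18, 2020 deadline; the claim is timely.

TIMELY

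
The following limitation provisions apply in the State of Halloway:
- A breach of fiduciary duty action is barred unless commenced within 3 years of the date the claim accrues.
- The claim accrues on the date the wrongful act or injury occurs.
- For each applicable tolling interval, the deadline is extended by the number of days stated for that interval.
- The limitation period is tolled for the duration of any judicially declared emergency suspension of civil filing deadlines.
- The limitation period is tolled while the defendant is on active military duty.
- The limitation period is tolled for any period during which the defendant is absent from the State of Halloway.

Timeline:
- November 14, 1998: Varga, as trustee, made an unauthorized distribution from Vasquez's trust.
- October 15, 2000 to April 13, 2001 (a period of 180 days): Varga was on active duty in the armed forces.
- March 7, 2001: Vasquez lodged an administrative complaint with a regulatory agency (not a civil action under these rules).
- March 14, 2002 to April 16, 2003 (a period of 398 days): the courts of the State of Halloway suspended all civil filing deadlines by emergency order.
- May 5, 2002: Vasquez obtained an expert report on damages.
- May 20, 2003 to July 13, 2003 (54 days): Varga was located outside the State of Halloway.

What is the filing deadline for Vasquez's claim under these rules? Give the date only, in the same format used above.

August 8, 2003

The limitation period began to run on November 14, 1998.
Adding the 3 years base period to November 14, 1998 gives a deadline of November 14, 2001, before any tolling.
The defendant's active military service from October 15, 2000 to April 13, 2001 tolled the period for 180 days, extending the deadline to May 13, 2002.
The period was tolled for 398 days by the emergency suspension of filing deadlines (March 14, 2002 to April 16, 2003), pushing the deadline to June 15, 2003.
Because the defendant's absence from the jurisdiction ran from May 20, 2003 to July 13, 2003, the deadline is extended by 54 days to August 8, 2003.
Nothing else in the chronology tolls or restarts the period.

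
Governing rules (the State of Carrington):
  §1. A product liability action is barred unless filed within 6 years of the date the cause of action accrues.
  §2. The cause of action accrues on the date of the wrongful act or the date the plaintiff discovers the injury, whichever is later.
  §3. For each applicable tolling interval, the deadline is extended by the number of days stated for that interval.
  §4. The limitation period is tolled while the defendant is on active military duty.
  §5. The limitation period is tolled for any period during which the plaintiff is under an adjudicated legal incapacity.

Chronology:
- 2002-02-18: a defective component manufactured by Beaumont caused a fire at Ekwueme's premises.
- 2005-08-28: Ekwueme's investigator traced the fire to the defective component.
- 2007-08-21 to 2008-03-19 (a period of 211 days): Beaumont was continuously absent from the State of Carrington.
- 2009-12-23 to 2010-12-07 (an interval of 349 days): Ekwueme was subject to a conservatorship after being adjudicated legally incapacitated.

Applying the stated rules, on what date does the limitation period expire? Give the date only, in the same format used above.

2012-08-11

The claim accrued on 2005-08-28 — the later of the 2002-02-18 act and the 2005-08-28 discovery.
The untolled deadline — 6 years after 2005-08-28 — is 2011-08-28.
The plaintiff's legal incapacity from 2009-12-23 to 2010-12-07 tolled the period for 349 days, extending the deadline to 2012-08-11.
No stated provision tolls the period for the defendant's absence, so the interval from 2007-08-21 to 2008-03-19 has no effect on the deadline.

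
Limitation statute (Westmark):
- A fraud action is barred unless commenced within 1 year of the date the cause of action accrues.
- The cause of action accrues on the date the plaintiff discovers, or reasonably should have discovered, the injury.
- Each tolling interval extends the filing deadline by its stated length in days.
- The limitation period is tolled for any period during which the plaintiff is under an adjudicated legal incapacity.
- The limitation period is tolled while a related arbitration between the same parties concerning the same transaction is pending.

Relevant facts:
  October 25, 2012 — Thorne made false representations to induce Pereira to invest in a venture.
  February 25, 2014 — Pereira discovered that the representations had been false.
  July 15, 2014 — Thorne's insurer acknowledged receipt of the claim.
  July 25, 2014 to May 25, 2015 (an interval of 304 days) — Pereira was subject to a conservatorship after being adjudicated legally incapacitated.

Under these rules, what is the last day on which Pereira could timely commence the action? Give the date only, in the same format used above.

The claim did not accrue until Pereira discovered the injury on February 25, 2014; the October 25, 2012 act date does not start the clock under the stated rule.
Adding the 1 year base period to February 25, 2014 gives a deadline of February 25, 2015, before any tolling.
Because the plaintiff's legal incapacity ran from July 25, 2014 to May 25, 2015, the deadline is extended by 304 days to December 26, 2015.
None of the other events listed affects the running of the period under the stated rules.

December 26, 2015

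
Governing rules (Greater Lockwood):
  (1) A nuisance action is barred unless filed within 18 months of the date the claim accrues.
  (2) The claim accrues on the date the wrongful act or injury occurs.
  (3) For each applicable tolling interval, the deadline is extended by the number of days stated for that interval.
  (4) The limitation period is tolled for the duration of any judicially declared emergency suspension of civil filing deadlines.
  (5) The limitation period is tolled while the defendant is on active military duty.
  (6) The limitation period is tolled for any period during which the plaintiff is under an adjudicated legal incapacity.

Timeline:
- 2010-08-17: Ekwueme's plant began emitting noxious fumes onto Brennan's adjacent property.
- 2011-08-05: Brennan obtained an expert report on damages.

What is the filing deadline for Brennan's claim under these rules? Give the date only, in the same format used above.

The claim accrued on 2010-08-17, when the wrongful act occurred.
18 months from 2010-08-17 is 2012-02-17.
The other events in the timeline have no effect on the limitation period under the stated rules.

2012-02-17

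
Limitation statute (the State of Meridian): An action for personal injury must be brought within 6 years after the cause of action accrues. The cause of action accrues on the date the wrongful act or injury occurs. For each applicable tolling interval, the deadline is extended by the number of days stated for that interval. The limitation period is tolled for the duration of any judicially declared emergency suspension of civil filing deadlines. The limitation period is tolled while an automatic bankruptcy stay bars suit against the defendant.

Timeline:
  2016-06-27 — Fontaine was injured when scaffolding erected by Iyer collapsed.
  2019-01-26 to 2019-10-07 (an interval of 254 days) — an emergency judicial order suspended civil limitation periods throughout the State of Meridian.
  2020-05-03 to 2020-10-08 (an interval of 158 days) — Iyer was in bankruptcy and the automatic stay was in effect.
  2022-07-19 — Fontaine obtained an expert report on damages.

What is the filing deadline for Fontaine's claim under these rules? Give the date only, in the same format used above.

The cause of action accrued on 2016-06-27, the date of the act.
The untolled deadline — 6 years after 2016-06-27 — is 2022-06-27.
The period was tolled for 254 days by the emergency suspension of filing deadlines (2019-01-26 to 2019-10-07), pushing the deadline to 2023-03-08.
The period was tolled for 158 days by the automatic bankruptcy stay (2020-05-03 to 2020-10-08), pushing the deadline to 2023-08-13.
The other events in the timeline have no effect on the limitation period under the stated rules.

2023-08-13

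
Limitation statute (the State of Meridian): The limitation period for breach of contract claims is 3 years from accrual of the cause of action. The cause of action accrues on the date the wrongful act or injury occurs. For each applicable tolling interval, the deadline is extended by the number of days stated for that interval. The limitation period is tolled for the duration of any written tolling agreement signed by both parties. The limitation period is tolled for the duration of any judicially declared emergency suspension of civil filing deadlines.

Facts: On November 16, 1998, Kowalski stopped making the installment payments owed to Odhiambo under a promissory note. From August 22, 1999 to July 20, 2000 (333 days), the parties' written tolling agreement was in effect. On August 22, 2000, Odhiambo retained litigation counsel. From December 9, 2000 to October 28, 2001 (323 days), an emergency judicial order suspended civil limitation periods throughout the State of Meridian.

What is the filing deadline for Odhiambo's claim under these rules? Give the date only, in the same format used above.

The claim accrued on November 16, 1998, when the wrongful act occurred.
3 years from November 16, 1998 is November 16, 2001.
The period was tolled for 333 days by the written tolling agreement (August 22, 1999 to July 20, 2000), pushing the deadline to October 15, 2002.
Because the emergency suspension of filing deadlines ran from December 9, 2000 to October 28, 2001, the deadline is extended by 323 days to September 3, 2003.
Nothing else in the chronology tolls or restarts the period.

September 3, 2003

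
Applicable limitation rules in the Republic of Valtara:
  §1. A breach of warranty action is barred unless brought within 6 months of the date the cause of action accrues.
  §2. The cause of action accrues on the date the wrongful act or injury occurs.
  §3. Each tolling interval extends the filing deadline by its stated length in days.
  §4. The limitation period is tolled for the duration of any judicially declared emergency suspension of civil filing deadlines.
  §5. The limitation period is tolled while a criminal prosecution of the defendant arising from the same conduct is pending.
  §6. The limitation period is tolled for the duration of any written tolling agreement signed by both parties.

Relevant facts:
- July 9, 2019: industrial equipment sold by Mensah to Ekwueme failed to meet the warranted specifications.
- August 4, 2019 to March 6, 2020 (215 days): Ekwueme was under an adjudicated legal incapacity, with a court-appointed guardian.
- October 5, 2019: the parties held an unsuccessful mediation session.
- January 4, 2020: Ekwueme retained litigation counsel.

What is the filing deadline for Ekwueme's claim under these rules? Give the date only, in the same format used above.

January 9, 2020

The claim accrued on July 9, 2019, when the wrongful act occurred.
6 months from July 9, 2019 is January 9, 2020.
No stated provision tolls the period for the plaintiff's incapacity, so the interval from August 4, 2019 to March 6, 2020 has no effect on the deadline.
The other events in the timeline have no effect on the limitation period under the stated rules.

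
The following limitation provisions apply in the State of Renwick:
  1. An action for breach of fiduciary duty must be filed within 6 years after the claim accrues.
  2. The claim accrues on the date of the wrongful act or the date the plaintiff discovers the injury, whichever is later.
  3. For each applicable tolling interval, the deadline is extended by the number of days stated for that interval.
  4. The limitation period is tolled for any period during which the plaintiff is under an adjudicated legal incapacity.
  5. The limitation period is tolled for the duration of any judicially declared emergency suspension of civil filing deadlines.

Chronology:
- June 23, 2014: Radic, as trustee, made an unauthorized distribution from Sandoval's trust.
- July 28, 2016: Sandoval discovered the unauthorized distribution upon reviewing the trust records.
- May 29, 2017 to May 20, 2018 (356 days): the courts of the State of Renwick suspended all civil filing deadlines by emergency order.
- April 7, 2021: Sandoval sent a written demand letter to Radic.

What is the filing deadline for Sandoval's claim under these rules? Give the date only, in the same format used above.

July 19, 2023

Taking the later of the act (June 23, 2014) and discovery (July 28, 2016), the claim accrued on July 28, 2016.
Adding the 6 years base period to July 28, 2016 gives a deadline of July 28, 2022, before any tolling.
The emergency suspension of filing deadlines from May 29, 2017 to May 20, 2018 tolled the period for 356 days, extending the deadline to July 19, 2023.
None of the other events listed affects the running of the period under the stated rules.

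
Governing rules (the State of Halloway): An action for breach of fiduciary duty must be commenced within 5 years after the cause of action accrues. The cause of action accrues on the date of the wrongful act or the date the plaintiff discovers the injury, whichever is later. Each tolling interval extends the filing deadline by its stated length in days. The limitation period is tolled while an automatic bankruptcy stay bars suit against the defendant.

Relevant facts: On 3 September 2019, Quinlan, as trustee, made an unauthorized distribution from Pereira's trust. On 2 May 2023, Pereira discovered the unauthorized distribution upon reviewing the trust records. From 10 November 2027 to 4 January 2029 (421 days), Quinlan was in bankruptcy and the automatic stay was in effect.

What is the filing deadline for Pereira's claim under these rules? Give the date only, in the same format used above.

27 June 2029

The claim accrued on 2 May 2023 — the later of the 3 September 2019 act and the 2 May 2023 discovery.
The untolled deadline — 5 years after 2 May 2023 — is 2 May 2028.
The automatic bankruptcy stay from 10 November 2027 to 4 January 2029 tolled the period for 421 days, extending the deadline to 27 June 2029.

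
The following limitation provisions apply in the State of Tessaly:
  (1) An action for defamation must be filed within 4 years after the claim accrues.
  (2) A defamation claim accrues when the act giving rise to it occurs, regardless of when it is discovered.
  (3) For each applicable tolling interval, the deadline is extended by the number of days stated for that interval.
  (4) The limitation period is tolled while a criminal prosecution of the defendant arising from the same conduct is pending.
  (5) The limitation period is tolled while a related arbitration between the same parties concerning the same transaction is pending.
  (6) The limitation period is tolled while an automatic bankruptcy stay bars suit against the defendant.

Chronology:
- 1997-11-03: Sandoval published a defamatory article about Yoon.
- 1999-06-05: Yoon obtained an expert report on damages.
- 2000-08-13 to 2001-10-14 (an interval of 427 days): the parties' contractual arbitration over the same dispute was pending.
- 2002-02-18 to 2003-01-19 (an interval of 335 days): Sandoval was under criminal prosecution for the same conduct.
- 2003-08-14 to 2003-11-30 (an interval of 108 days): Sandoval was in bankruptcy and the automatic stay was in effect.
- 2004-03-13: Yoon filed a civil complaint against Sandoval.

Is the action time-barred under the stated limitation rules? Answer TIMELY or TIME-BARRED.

TIMELY

The claim accrued on 1997-11-03, the date of the act.
4 years from 1997-11-03 is 2001-11-03.
The pending related arbitration from 2000-08-13 to 2001-10-14 tolled the period for 427 days, extending the deadline to 2003-01-04.
Because the pending criminal prosecution ran from 2002-02-18 to 2003-01-19, the deadline is extended by 335 days to 2003-12-05.
The automatic bankruptcy stay from 2003-08-14 to 2003-11-30 tolled the period for 108 days, extending the deadline to 2004-03-22.
None of the other events listed affects the running of the period under the stated rules.
The 2004-03-13 filing precedes the 2004-03-22 deadline; the claim is timely.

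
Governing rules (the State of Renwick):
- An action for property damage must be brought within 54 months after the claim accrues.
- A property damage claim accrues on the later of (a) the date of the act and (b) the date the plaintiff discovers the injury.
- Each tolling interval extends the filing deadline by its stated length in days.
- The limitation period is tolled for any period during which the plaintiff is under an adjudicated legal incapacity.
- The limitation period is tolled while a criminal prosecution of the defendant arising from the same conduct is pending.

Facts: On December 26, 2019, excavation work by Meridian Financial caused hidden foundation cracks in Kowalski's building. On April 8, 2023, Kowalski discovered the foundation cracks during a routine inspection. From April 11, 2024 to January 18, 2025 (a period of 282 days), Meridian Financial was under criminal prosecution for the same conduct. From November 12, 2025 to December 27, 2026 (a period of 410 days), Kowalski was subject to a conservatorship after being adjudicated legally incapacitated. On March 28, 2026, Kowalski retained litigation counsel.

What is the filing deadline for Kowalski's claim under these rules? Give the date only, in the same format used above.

Because discovery on April 8, 2023 post-dates the December 26, 2019 act, accrual under the later-of rule falls on April 8, 2023.
The untolled deadline — 54 months after April 8, 2023 — is October 8, 2027.
The period was tolled for 282 days by the pending criminal prosecution (April 11, 2024 to January 18, 2025), pushing the deadline to July 16, 2028.
The period was tolled for 410 days by the plaintiff's legal incapacity (November 12, 2025 to December 27, 2026), pushing the deadline to August 30, 2029.
None of the other events listed affects the running of the period under the stated rules.

August 30, 2029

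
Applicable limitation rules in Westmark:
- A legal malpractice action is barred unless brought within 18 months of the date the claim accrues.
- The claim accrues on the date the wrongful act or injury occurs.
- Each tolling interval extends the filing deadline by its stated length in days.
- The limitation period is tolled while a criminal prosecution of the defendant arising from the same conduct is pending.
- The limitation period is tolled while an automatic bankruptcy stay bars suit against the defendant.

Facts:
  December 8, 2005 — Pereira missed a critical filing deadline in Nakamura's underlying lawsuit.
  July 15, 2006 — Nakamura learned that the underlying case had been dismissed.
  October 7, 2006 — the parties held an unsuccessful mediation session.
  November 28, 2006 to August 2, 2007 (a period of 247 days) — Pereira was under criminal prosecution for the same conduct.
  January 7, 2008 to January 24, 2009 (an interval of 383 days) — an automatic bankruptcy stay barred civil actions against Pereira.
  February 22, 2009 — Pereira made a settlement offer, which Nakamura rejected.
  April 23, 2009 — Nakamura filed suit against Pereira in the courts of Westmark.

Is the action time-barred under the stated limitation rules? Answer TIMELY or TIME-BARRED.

TIME-BARRED

Because the rule ties accrual to occurrence, the claim accrued on December 8, 2005, not on the July 15, 2006 discovery date.
The untolled deadline — 18 months after December 8, 2005 — is June 8, 2007.
Because the pending criminal prosecution ran from November 28, 2006 to August 2, 2007, the deadline is extended by 247 days to February 10, 2008.
The period was tolled for 383 days by the automatic bankruptcy stay (January 7, 2008 to January 24, 2009), pushing the deadline to February 27, 2009.
The other events in the timeline have no effect on the limitation period under the stated rules.
The April 23, 2009 filing falls after the February 27, 2009 deadline; the claim is time-barred.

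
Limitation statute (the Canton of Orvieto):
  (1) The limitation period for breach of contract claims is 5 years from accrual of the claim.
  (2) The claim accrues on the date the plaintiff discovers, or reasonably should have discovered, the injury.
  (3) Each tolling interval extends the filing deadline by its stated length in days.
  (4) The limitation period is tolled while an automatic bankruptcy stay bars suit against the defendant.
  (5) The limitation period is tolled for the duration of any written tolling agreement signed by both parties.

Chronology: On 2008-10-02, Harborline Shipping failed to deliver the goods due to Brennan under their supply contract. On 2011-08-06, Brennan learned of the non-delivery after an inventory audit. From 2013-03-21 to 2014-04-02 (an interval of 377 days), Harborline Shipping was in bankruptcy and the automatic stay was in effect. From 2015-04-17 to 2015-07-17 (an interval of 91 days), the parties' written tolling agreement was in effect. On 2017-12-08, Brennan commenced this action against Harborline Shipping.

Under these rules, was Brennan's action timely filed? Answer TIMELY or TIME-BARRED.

Accrual is tied to discovery, so the period began on 2011-08-06 rather than on 2008-10-02 when the act occurred.
The untolled deadline — 5 years after 2011-08-06 — is 2016-08-06.
The automatic bankruptcy stay from 2013-03-21 to 2014-04-02 tolled the period for 377 days, extending the deadline to 2017-08-18.
The written tolling agreement from 2015-04-17 to 2015-07-17 tolled the period for 91 days, extending the deadline to 2017-11-17.
Filing on 2017-12-08 missed the 2017-11-17 deadline — the action is time-barred.

TIME-BARRED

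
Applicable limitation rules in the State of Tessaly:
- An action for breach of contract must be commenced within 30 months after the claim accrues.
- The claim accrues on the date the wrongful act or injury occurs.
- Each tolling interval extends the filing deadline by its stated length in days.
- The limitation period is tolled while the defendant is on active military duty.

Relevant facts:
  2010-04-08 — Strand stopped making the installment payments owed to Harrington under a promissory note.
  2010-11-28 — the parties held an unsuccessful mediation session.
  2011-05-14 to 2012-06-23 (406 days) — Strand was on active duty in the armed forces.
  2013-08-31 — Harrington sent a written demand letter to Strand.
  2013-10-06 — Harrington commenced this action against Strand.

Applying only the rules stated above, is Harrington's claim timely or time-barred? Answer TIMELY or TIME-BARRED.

TIMELY

The claim accrued on 2010-04-08, the date of the act.
30 months from 2010-04-08 is 2012-10-08.
The period was tolled for 406 days by the defendant's active military service (2011-05-14 to 2012-06-23), pushing the deadline to 2013-11-18.
Nothing else in the chronology tolls or restarts the period.
Harrington filed on 2013-10-06, before the 2013-11-18 deadline, so the action is timely.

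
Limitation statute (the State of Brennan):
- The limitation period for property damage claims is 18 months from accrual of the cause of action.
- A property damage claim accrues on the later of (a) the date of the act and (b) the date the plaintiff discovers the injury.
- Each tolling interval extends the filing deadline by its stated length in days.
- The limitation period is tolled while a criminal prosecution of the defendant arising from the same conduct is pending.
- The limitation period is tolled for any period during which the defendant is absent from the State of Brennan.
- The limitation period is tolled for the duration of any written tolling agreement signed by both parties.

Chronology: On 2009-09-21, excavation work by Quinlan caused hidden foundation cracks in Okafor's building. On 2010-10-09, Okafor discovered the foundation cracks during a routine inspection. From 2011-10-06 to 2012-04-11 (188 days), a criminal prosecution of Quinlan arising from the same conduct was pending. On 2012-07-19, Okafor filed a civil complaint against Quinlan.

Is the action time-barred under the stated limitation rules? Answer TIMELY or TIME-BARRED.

Taking the later of the act (2009-09-21) and discovery (2010-10-09), the claim accrued on 2010-10-09.
Adding the 18 months base period to 2010-10-09 gives a deadline of 2012-04-09, before any tolling.
Because the pending criminal prosecution ran from 2011-10-06 to 2012-04-11, the deadline is extended by 188 days to 2012-10-14.
The 2012-07-19 filing precedes the 2012-10-14 deadline; the claim is timely.

TIMELY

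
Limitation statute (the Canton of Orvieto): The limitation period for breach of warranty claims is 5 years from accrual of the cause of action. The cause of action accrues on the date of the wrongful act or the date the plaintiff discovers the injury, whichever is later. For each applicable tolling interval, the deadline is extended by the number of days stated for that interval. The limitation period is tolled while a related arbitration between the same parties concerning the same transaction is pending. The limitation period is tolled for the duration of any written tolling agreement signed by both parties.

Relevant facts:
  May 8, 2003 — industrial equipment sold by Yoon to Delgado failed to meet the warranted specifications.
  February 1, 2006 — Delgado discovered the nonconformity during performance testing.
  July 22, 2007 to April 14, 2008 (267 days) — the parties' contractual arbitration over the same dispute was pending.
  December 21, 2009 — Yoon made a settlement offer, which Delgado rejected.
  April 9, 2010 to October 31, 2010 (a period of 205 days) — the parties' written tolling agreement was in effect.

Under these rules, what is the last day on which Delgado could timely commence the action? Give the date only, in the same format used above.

Because discovery on February 1, 2006 post-dates the May 8, 2003 act, accrual under the later-of rule falls on February 1, 2006.
The untolled deadline — 5 years after February 1, 2006 — is February 1, 2011.
The pending related arbitration from July 22, 2007 to April 14, 2008 tolled the period for 267 days, extending the deadline to October 26, 2011.
The written tolling agreement from April 9, 2010 to October 31, 2010 tolled the period for 205 days, extending the deadline to May 18, 2012.
Nothing else in the chronology tolls or restarts the period.

May 18, 2012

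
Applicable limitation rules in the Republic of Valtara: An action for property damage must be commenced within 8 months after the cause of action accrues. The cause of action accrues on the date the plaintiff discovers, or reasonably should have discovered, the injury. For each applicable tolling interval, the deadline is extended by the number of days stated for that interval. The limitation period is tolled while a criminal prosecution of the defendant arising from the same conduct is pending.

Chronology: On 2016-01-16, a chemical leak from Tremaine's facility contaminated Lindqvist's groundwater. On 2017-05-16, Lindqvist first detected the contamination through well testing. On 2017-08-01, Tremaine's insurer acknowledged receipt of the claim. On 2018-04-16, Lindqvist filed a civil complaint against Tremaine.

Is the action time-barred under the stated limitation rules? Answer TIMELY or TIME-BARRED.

Under the discovery rule, the claim accrued on 2017-05-16, when Lindqvist discovered the injury — not on the 2016-01-16 date of the underlying act.
Adding the 8 months base period to 2017-05-16 gives a deadline of 2018-01-16, before any tolling.
The other events in the timeline have no effect on the limitation period under the stated rules.
Lindqvist filed on 2018-04-16, after the 2018-01-16 deadline, so the action is time-barred.

TIME-BARRED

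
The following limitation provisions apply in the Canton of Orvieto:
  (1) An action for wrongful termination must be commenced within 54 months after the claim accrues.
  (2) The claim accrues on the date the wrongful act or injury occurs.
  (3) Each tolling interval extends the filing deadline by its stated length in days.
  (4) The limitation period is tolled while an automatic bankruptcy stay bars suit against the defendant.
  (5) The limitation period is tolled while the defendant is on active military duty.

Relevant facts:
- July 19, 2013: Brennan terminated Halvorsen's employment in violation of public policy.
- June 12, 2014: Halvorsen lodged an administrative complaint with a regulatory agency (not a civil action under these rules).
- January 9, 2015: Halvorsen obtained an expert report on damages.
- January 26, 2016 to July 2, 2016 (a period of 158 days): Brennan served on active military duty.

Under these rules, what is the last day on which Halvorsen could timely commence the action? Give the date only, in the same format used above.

June 26, 2018

The claim accrued on July 19, 2013, the date of the act.
The untolled deadline — 54 months after July 19, 2013 — is January 19, 2018.
The period was tolled for 158 days by the defendant's active military service (January 26, 2016 to July 2, 2016), pushing the deadline to June 26, 2018.
Nothing else in the chronology tolls or restarts the period.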